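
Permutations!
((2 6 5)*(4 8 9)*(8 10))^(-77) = (2 6 5)(4 9 8 10)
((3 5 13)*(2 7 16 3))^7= (2 7 16 3 5 13)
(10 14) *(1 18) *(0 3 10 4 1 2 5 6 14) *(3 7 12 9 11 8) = (0 7 12 9 11 8 3 10)(1 18 2 5 6 14 4) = [7, 18, 5, 10, 1, 6, 14, 12, 3, 11, 0, 8, 9, 13, 4, 15, 16, 17, 2]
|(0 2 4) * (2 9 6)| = 5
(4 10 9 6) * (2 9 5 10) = [0, 1, 9, 3, 2, 10, 4, 7, 8, 6, 5] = (2 9 6 4)(5 10)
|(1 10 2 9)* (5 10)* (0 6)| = |(0 6)(1 5 10 2 9)| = 10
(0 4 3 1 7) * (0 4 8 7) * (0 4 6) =(0 8 7 6)(1 4 3) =[8, 4, 2, 1, 3, 5, 0, 6, 7]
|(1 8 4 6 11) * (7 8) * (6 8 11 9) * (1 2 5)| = 10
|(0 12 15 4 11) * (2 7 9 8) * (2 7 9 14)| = |(0 12 15 4 11)(2 9 8 7 14)| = 5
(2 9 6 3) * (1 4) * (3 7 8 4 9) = (1 9 6 7 8 4)(2 3) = [0, 9, 3, 2, 1, 5, 7, 8, 4, 6]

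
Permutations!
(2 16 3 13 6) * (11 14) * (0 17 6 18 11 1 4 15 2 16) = (0 17 6 16 3 13 18 11 14 1 4 15 2) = [17, 4, 0, 13, 15, 5, 16, 7, 8, 9, 10, 14, 12, 18, 1, 2, 3, 6, 11]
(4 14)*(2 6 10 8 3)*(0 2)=(0 2 6 10 8 3)(4 14)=[2, 1, 6, 0, 14, 5, 10, 7, 3, 9, 8, 11, 12, 13, 4]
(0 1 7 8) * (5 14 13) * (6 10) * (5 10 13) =[1, 7, 2, 3, 4, 14, 13, 8, 0, 9, 6, 11, 12, 10, 5] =(0 1 7 8)(5 14)(6 13 10)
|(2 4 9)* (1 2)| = 4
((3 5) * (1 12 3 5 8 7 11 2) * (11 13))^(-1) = (1 2 11 13 7 8 3 12)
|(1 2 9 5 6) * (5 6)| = 4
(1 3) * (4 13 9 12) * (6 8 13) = (1 3)(4 6 8 13 9 12) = [0, 3, 2, 1, 6, 5, 8, 7, 13, 12, 10, 11, 4, 9]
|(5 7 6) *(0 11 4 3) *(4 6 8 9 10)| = |(0 11 6 5 7 8 9 10 4 3)| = 10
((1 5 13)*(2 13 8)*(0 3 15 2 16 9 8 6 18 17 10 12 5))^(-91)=((0 3 15 2 13 1)(5 6 18 17 10 12)(8 16 9))^(-91)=(0 1 13 2 15 3)(5 12 10 17 18 6)(8 9 16)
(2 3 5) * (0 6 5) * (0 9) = (0 6 5 2 3 9) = [6, 1, 3, 9, 4, 2, 5, 7, 8, 0]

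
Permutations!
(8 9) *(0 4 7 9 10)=(0 4 7 9 8 10)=[4, 1, 2, 3, 7, 5, 6, 9, 10, 8, 0]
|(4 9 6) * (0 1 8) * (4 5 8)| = |(0 1 4 9 6 5 8)| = 7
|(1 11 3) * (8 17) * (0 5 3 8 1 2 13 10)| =|(0 5 3 2 13 10)(1 11 8 17)| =12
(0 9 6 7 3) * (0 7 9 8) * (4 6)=(0 8)(3 7)(4 6 9)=[8, 1, 2, 7, 6, 5, 9, 3, 0, 4]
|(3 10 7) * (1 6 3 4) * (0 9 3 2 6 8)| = 8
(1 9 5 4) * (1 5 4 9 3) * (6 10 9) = [0, 3, 2, 1, 5, 6, 10, 7, 8, 4, 9] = (1 3)(4 5 6 10 9)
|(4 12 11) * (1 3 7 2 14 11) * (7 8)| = 9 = |(1 3 8 7 2 14 11 4 12)|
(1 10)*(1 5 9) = [0, 10, 2, 3, 4, 9, 6, 7, 8, 1, 5] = (1 10 5 9)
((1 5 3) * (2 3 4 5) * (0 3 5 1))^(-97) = ((0 3)(1 2 5 4))^(-97) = (0 3)(1 4 5 2)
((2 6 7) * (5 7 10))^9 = ((2 6 10 5 7))^9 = (2 7 5 10 6)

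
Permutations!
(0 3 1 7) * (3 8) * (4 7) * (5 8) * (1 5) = (0 1 4 7)(3 5 8) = [1, 4, 2, 5, 7, 8, 6, 0, 3]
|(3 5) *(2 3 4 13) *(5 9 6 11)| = 8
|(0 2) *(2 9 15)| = 4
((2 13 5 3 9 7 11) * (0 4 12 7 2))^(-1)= (0 11 7 12 4)(2 9 3 5 13)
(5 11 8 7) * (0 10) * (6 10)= [6, 1, 2, 3, 4, 11, 10, 5, 7, 9, 0, 8]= (0 6 10)(5 11 8 7)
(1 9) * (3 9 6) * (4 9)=(1 6 3 4 9)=[0, 6, 2, 4, 9, 5, 3, 7, 8, 1]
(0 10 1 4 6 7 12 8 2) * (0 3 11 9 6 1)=(0 10)(1 4)(2 3 11 9 6 7 12 8)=[10, 4, 3, 11, 1, 5, 7, 12, 2, 6, 0, 9, 8]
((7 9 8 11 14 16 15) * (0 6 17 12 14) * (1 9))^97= ((0 6 17 12 14 16 15 7 1 9 8 11))^97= (0 6 17 12 14 16 15 7 1 9 8 11)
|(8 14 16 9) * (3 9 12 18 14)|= |(3 9 8)(12 18 14 16)|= 12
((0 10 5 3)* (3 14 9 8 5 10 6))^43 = (0 6 3)(5 8 9 14)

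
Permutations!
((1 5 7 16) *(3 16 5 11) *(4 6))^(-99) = (1 11 3 16)(4 6)(5 7)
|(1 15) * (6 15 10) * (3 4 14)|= |(1 10 6 15)(3 4 14)|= 12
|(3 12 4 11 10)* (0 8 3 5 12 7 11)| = 9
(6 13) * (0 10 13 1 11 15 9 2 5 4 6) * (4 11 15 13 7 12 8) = (0 10 7 12 8 4 6 1 15 9 2 5 11 13) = [10, 15, 5, 3, 6, 11, 1, 12, 4, 2, 7, 13, 8, 0, 14, 9]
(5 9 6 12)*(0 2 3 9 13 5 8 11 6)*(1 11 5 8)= (0 2 3 9)(1 11 6 12)(5 13 8)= [2, 11, 3, 9, 4, 13, 12, 7, 5, 0, 10, 6, 1, 8]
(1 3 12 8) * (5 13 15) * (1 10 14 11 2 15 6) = (1 3 12 8 10 14 11 2 15 5 13 6) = [0, 3, 15, 12, 4, 13, 1, 7, 10, 9, 14, 2, 8, 6, 11, 5]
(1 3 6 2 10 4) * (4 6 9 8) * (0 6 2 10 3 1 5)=(0 6 10 2 3 9 8 4 5)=[6, 1, 3, 9, 5, 0, 10, 7, 4, 8, 2]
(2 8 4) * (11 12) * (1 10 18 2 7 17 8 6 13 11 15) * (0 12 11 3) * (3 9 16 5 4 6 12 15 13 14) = (0 15 1 10 18 2 12 13 9 16 5 4 7 17 8 6 14 3) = [15, 10, 12, 0, 7, 4, 14, 17, 6, 16, 18, 11, 13, 9, 3, 1, 5, 8, 2]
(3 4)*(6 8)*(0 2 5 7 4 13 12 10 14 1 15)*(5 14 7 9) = [2, 15, 14, 13, 3, 9, 8, 4, 6, 5, 7, 11, 10, 12, 1, 0] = (0 2 14 1 15)(3 13 12 10 7 4)(5 9)(6 8)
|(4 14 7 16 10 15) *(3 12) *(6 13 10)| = |(3 12)(4 14 7 16 6 13 10 15)| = 8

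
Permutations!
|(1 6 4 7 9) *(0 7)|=6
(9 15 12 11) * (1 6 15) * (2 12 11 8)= (1 6 15 11 9)(2 12 8)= [0, 6, 12, 3, 4, 5, 15, 7, 2, 1, 10, 9, 8, 13, 14, 11]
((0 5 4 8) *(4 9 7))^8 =(0 9 4)(5 7 8)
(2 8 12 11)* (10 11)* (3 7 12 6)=(2 8 6 3 7 12 10 11)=[0, 1, 8, 7, 4, 5, 3, 12, 6, 9, 11, 2, 10]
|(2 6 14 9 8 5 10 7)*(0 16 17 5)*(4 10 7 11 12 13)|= |(0 16 17 5 7 2 6 14 9 8)(4 10 11 12 13)|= 10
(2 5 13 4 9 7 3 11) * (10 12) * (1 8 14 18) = [0, 8, 5, 11, 9, 13, 6, 3, 14, 7, 12, 2, 10, 4, 18, 15, 16, 17, 1] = (1 8 14 18)(2 5 13 4 9 7 3 11)(10 12)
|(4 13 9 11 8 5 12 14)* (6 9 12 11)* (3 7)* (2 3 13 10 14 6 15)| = |(2 3 7 13 12 6 9 15)(4 10 14)(5 11 8)| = 24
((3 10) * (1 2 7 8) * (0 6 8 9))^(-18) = (10)(0 1 9 8 7 6 2)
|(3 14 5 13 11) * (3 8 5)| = |(3 14)(5 13 11 8)| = 4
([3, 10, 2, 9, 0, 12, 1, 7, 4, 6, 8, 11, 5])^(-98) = [8, 9, 2, 4, 10, 5, 3, 7, 1, 0, 6, 11, 12]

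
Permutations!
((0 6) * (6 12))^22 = ((0 12 6))^22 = (0 12 6)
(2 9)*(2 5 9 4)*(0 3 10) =(0 3 10)(2 4)(5 9) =[3, 1, 4, 10, 2, 9, 6, 7, 8, 5, 0]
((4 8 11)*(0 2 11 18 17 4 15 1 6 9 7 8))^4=(0 1 8)(2 6 18)(4 15 7)(9 17 11)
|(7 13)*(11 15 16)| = 6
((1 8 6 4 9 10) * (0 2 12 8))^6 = ((0 2 12 8 6 4 9 10 1))^6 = (0 9 8)(1 4 12)(2 10 6)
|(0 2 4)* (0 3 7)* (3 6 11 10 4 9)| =20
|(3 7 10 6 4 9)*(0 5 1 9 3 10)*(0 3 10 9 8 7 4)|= |(0 5 1 8 7 3 4 10 6)|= 9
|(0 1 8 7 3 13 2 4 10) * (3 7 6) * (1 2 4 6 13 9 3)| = |(0 2 6 1 8 13 4 10)(3 9)| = 8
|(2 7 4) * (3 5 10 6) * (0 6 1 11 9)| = 24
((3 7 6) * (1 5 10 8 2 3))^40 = ((1 5 10 8 2 3 7 6))^40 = (10)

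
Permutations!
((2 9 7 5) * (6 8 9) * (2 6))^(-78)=((5 6 8 9 7))^(-78)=(5 8 7 6 9)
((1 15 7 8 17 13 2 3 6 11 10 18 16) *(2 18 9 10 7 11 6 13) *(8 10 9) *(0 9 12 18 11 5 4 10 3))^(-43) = (0 10 1 9 8 15 12 17 5 18 2 4 16)(3 13 11 7)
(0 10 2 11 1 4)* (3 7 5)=(0 10 2 11 1 4)(3 7 5)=[10, 4, 11, 7, 0, 3, 6, 5, 8, 9, 2, 1]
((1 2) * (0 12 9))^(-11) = ((0 12 9)(1 2))^(-11) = (0 12 9)(1 2)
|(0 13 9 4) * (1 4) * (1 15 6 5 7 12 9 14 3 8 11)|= |(0 13 14 3 8 11 1 4)(5 7 12 9 15 6)|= 24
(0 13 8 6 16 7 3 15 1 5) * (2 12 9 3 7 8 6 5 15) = [13, 15, 12, 2, 4, 0, 16, 7, 5, 3, 10, 11, 9, 6, 14, 1, 8] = (0 13 6 16 8 5)(1 15)(2 12 9 3)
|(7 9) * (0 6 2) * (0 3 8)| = 10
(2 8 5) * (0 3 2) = (0 3 2 8 5) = [3, 1, 8, 2, 4, 0, 6, 7, 5]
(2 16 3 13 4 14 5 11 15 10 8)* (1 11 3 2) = (1 11 15 10 8)(2 16)(3 13 4 14 5) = [0, 11, 16, 13, 14, 3, 6, 7, 1, 9, 8, 15, 12, 4, 5, 10, 2]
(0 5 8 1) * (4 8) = (0 5 4 8 1) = [5, 0, 2, 3, 8, 4, 6, 7, 1]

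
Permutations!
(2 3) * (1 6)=(1 6)(2 3)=[0, 6, 3, 2, 4, 5, 1]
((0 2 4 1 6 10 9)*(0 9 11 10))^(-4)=((0 2 4 1 6)(10 11))^(-4)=(11)(0 2 4 1 6)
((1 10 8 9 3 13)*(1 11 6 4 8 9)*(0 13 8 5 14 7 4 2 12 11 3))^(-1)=(0 9 10 1 8 3 13)(2 6 11 12)(4 7 14 5)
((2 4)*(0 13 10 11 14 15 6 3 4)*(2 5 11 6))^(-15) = (0 11 6 2 5 10 15 4 13 14 3)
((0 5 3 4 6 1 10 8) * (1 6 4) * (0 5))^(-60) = ((1 10 8 5 3))^(-60) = (10)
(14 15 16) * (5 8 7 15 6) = (5 8 7 15 16 14 6) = [0, 1, 2, 3, 4, 8, 5, 15, 7, 9, 10, 11, 12, 13, 6, 16, 14]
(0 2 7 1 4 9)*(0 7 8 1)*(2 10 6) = [10, 4, 8, 3, 9, 5, 2, 0, 1, 7, 6] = (0 10 6 2 8 1 4 9 7)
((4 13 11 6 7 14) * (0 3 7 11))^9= (0 14)(3 4)(6 11)(7 13)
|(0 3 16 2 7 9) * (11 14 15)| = |(0 3 16 2 7 9)(11 14 15)| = 6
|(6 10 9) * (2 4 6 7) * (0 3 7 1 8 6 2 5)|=|(0 3 7 5)(1 8 6 10 9)(2 4)|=20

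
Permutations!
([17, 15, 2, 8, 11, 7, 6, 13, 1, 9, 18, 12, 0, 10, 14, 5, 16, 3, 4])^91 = [7, 4, 2, 10, 1, 12, 6, 0, 18, 9, 3, 15, 5, 17, 14, 11, 16, 13, 8]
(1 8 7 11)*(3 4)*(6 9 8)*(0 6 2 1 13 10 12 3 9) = (0 6)(1 2)(3 4 9 8 7 11 13 10 12) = [6, 2, 1, 4, 9, 5, 0, 11, 7, 8, 12, 13, 3, 10]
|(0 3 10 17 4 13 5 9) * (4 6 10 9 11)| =|(0 3 9)(4 13 5 11)(6 10 17)| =12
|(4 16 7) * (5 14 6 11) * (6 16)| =7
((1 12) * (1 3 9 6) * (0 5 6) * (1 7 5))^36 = (0 1 12 3 9)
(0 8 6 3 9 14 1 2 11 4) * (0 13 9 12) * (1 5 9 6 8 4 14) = (0 4 13 6 3 12)(1 2 11 14 5 9) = [4, 2, 11, 12, 13, 9, 3, 7, 8, 1, 10, 14, 0, 6, 5]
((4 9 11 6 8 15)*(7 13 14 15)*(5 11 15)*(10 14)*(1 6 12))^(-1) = ((1 6 8 7 13 10 14 5 11 12)(4 9 15))^(-1) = (1 12 11 5 14 10 13 7 8 6)(4 15 9)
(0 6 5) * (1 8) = (0 6 5)(1 8) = [6, 8, 2, 3, 4, 0, 5, 7, 1]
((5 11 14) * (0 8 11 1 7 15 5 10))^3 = ((0 8 11 14 10)(1 7 15 5))^3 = (0 14 8 10 11)(1 5 15 7)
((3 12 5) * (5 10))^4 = (12)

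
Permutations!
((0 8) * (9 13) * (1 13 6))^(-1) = ((0 8)(1 13 9 6))^(-1) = (0 8)(1 6 9 13)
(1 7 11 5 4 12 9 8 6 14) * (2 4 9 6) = (1 7 11 5 9 8 2 4 12 6 14) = [0, 7, 4, 3, 12, 9, 14, 11, 2, 8, 10, 5, 6, 13, 1]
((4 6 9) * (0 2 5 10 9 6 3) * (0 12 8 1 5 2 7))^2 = (1 10 4 12)(3 8 5 9)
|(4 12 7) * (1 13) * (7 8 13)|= 6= |(1 7 4 12 8 13)|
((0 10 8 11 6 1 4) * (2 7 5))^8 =(0 10 8 11 6 1 4)(2 5 7)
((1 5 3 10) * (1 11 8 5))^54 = ((3 10 11 8 5))^54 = (3 5 8 11 10)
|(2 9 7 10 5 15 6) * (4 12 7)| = 9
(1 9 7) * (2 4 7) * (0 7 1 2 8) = (0 7 2 4 1 9 8) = [7, 9, 4, 3, 1, 5, 6, 2, 0, 8]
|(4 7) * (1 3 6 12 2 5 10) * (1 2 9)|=30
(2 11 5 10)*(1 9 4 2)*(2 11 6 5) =[0, 9, 6, 3, 11, 10, 5, 7, 8, 4, 1, 2] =(1 9 4 11 2 6 5 10)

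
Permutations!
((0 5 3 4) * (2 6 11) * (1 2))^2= (0 3)(1 6)(2 11)(4 5)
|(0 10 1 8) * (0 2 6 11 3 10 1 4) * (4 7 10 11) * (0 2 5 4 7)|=|(0 1 8 5 4 2 6 7 10)(3 11)|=18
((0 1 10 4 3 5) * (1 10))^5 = (10)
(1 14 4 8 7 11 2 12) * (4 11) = (1 14 11 2 12)(4 8 7) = [0, 14, 12, 3, 8, 5, 6, 4, 7, 9, 10, 2, 1, 13, 11]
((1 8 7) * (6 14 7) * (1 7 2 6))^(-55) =((1 8)(2 6 14))^(-55) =(1 8)(2 14 6)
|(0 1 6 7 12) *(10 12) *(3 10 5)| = |(0 1 6 7 5 3 10 12)| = 8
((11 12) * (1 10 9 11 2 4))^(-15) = (1 4 2 12 11 9 10)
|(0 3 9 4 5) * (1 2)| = |(0 3 9 4 5)(1 2)| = 10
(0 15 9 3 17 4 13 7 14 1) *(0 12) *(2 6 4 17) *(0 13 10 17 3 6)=(0 15 9 6 4 10 17 3 2)(1 12 13 7 14)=[15, 12, 0, 2, 10, 5, 4, 14, 8, 6, 17, 11, 13, 7, 1, 9, 16, 3]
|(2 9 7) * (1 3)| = 6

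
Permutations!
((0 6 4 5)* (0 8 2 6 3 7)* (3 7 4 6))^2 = (2 4 8 3 5)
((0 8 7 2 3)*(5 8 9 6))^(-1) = ((0 9 6 5 8 7 2 3))^(-1) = (0 3 2 7 8 5 6 9)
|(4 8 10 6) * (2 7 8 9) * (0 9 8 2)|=|(0 9)(2 7)(4 8 10 6)|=4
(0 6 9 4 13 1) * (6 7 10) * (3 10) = (0 7 3 10 6 9 4 13 1) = [7, 0, 2, 10, 13, 5, 9, 3, 8, 4, 6, 11, 12, 1]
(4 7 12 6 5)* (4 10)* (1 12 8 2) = (1 12 6 5 10 4 7 8 2) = [0, 12, 1, 3, 7, 10, 5, 8, 2, 9, 4, 11, 6]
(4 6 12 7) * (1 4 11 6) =(1 4)(6 12 7 11) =[0, 4, 2, 3, 1, 5, 12, 11, 8, 9, 10, 6, 7]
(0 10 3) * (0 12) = [10, 1, 2, 12, 4, 5, 6, 7, 8, 9, 3, 11, 0] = (0 10 3 12)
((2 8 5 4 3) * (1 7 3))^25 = ((1 7 3 2 8 5 4))^25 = (1 8 7 5 3 4 2)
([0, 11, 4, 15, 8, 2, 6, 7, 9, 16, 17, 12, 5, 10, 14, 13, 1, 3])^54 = (3 17 10 13 15)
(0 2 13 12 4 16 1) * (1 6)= (0 2 13 12 4 16 6 1)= [2, 0, 13, 3, 16, 5, 1, 7, 8, 9, 10, 11, 4, 12, 14, 15, 6]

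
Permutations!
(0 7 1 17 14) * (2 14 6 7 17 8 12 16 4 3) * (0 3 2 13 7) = (0 17 6)(1 8 12 16 4 2 14 3 13 7) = [17, 8, 14, 13, 2, 5, 0, 1, 12, 9, 10, 11, 16, 7, 3, 15, 4, 6]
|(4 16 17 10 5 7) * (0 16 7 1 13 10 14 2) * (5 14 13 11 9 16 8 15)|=26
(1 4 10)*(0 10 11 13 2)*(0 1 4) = (0 10 4 11 13 2 1) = [10, 0, 1, 3, 11, 5, 6, 7, 8, 9, 4, 13, 12, 2]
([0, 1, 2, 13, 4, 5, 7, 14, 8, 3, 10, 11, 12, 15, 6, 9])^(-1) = (3 9 15 13)(6 14 7)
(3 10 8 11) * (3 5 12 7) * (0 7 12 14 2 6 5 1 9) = (0 7 3 10 8 11 1 9)(2 6 5 14) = [7, 9, 6, 10, 4, 14, 5, 3, 11, 0, 8, 1, 12, 13, 2]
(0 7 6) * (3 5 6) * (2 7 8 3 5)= [8, 1, 7, 2, 4, 6, 0, 5, 3]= (0 8 3 2 7 5 6)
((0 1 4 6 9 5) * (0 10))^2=(0 4 9 10 1 6 5)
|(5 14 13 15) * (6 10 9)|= |(5 14 13 15)(6 10 9)|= 12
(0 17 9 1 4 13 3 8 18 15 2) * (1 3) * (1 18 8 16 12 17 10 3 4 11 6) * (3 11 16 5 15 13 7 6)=[10, 16, 0, 5, 7, 15, 1, 6, 8, 4, 11, 3, 17, 18, 14, 2, 12, 9, 13]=(0 10 11 3 5 15 2)(1 16 12 17 9 4 7 6)(13 18)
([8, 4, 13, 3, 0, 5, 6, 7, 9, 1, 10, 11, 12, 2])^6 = (13)(0 8 9 1 4)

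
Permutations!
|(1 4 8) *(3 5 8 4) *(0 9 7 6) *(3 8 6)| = 6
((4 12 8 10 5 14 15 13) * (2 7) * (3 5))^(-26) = (3 5 14 15 13 4 12 8 10)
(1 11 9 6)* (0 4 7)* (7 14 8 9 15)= (0 4 14 8 9 6 1 11 15 7)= [4, 11, 2, 3, 14, 5, 1, 0, 9, 6, 10, 15, 12, 13, 8, 7]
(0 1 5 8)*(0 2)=[1, 5, 0, 3, 4, 8, 6, 7, 2]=(0 1 5 8 2)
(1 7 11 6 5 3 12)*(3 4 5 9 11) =[0, 7, 2, 12, 5, 4, 9, 3, 8, 11, 10, 6, 1] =(1 7 3 12)(4 5)(6 9 11)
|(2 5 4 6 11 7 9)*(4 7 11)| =|(11)(2 5 7 9)(4 6)| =4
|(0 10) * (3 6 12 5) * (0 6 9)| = 7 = |(0 10 6 12 5 3 9)|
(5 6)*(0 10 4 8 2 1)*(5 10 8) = (0 8 2 1)(4 5 6 10) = [8, 0, 1, 3, 5, 6, 10, 7, 2, 9, 4]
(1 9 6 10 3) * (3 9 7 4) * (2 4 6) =(1 7 6 10 9 2 4 3) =[0, 7, 4, 1, 3, 5, 10, 6, 8, 2, 9]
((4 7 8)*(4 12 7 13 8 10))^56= (4 8 7)(10 13 12)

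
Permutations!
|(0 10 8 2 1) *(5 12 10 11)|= 8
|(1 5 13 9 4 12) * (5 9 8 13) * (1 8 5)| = |(1 9 4 12 8 13 5)| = 7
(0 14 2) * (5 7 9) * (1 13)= (0 14 2)(1 13)(5 7 9)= [14, 13, 0, 3, 4, 7, 6, 9, 8, 5, 10, 11, 12, 1, 2]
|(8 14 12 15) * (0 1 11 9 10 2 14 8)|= 9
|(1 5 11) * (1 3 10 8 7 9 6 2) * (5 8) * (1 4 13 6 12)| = 20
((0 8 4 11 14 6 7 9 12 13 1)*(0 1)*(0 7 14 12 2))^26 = ((0 8 4 11 12 13 7 9 2)(6 14))^26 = (14)(0 2 9 7 13 12 11 4 8)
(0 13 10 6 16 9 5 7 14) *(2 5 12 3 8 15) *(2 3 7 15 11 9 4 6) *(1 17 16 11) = [13, 17, 5, 8, 6, 15, 11, 14, 1, 12, 2, 9, 7, 10, 0, 3, 4, 16] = (0 13 10 2 5 15 3 8 1 17 16 4 6 11 9 12 7 14)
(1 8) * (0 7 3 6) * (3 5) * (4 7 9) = [9, 8, 2, 6, 7, 3, 0, 5, 1, 4] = (0 9 4 7 5 3 6)(1 8)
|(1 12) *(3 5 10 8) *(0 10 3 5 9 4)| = |(0 10 8 5 3 9 4)(1 12)| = 14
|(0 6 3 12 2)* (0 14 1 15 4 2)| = 20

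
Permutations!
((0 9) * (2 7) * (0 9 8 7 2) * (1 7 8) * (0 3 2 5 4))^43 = (9)(0 1 7 3 2 5 4)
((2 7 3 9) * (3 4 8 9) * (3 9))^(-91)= (2 9 3 8 4 7)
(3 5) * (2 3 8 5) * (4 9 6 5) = (2 3)(4 9 6 5 8) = [0, 1, 3, 2, 9, 8, 5, 7, 4, 6]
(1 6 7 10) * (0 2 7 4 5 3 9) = (0 2 7 10 1 6 4 5 3 9) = [2, 6, 7, 9, 5, 3, 4, 10, 8, 0, 1]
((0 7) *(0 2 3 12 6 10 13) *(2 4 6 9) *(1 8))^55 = (0 7 4 6 10 13)(1 8)(2 9 12 3)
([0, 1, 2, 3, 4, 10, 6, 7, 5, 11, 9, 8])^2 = (5 9 8 10 11)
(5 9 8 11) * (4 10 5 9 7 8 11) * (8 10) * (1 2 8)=(1 2 8 4)(5 7 10)(9 11)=[0, 2, 8, 3, 1, 7, 6, 10, 4, 11, 5, 9]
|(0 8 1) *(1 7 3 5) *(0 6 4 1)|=|(0 8 7 3 5)(1 6 4)|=15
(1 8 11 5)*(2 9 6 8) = (1 2 9 6 8 11 5) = [0, 2, 9, 3, 4, 1, 8, 7, 11, 6, 10, 5]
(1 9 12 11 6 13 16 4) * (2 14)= [0, 9, 14, 3, 1, 5, 13, 7, 8, 12, 10, 6, 11, 16, 2, 15, 4]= (1 9 12 11 6 13 16 4)(2 14)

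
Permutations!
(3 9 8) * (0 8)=(0 8 3 9)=[8, 1, 2, 9, 4, 5, 6, 7, 3, 0]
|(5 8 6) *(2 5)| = 4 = |(2 5 8 6)|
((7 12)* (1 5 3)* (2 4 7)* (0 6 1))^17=(0 1 3 6 5)(2 4 7 12)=((0 6 1 5 3)(2 4 7 12))^17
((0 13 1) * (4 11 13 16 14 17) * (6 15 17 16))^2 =(0 15 4 13)(1 6 17 11)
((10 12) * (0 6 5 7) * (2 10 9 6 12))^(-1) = ((0 12 9 6 5 7)(2 10))^(-1) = (0 7 5 6 9 12)(2 10)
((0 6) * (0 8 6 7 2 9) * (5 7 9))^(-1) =((0 9)(2 5 7)(6 8))^(-1) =(0 9)(2 7 5)(6 8)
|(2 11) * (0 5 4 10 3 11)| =7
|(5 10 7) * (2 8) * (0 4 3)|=6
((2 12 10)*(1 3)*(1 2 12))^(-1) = (1 2 3)(10 12)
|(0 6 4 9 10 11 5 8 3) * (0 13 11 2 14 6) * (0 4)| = 35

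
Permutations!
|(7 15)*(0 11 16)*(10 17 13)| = |(0 11 16)(7 15)(10 17 13)| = 6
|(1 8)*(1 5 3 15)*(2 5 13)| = 7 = |(1 8 13 2 5 3 15)|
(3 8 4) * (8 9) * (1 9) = (1 9 8 4 3) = [0, 9, 2, 1, 3, 5, 6, 7, 4, 8]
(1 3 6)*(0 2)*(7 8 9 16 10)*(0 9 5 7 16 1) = (0 2 9 1 3 6)(5 7 8)(10 16) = [2, 3, 9, 6, 4, 7, 0, 8, 5, 1, 16, 11, 12, 13, 14, 15, 10]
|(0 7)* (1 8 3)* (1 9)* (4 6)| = 4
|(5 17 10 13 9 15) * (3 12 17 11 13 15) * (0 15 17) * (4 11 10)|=|(0 15 5 10 17 4 11 13 9 3 12)|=11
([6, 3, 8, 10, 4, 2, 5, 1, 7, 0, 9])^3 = (0 2 1 9 5 7 10 6 8 3)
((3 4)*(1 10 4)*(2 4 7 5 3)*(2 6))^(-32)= ((1 10 7 5 3)(2 4 6))^(-32)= (1 5 10 3 7)(2 4 6)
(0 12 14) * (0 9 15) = (0 12 14 9 15) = [12, 1, 2, 3, 4, 5, 6, 7, 8, 15, 10, 11, 14, 13, 9, 0]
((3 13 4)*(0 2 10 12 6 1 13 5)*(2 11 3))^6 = ((0 11 3 5)(1 13 4 2 10 12 6))^6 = (0 3)(1 6 12 10 2 4 13)(5 11)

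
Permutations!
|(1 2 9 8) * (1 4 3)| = 6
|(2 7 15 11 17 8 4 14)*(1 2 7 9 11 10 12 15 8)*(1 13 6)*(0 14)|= |(0 14 7 8 4)(1 2 9 11 17 13 6)(10 12 15)|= 105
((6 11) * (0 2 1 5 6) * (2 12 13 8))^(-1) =(0 11 6 5 1 2 8 13 12) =((0 12 13 8 2 1 5 6 11))^(-1)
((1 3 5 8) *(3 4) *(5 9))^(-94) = ((1 4 3 9 5 8))^(-94) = (1 3 5)(4 9 8)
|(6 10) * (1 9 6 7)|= |(1 9 6 10 7)|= 5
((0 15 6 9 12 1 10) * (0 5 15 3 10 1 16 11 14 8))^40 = (0 15 16)(3 6 11)(5 12 8)(9 14 10)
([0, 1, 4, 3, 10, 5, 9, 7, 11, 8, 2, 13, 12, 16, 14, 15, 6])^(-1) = (2 10 4)(6 16 13 11 8 9)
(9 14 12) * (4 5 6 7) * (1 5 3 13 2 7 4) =(1 5 6 4 3 13 2 7)(9 14 12) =[0, 5, 7, 13, 3, 6, 4, 1, 8, 14, 10, 11, 9, 2, 12]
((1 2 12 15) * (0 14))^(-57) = ((0 14)(1 2 12 15))^(-57) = (0 14)(1 15 12 2)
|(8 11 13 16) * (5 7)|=4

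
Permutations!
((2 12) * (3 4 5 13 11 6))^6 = (13) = ((2 12)(3 4 5 13 11 6))^6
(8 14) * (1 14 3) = (1 14 8 3) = [0, 14, 2, 1, 4, 5, 6, 7, 3, 9, 10, 11, 12, 13, 8]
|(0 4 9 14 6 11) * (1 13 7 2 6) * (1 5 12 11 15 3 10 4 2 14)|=|(0 2 6 15 3 10 4 9 1 13 7 14 5 12 11)|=15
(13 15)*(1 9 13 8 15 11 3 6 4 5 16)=(1 9 13 11 3 6 4 5 16)(8 15)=[0, 9, 2, 6, 5, 16, 4, 7, 15, 13, 10, 3, 12, 11, 14, 8, 1]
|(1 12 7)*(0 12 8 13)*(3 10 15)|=6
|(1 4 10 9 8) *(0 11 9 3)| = 8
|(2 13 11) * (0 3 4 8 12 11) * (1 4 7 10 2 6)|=6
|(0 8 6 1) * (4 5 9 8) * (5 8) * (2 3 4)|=|(0 2 3 4 8 6 1)(5 9)|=14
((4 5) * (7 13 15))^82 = (7 13 15)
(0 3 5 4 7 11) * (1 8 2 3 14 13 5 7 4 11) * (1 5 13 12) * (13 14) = (0 13 14 12 1 8 2 3 7 5 11) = [13, 8, 3, 7, 4, 11, 6, 5, 2, 9, 10, 0, 1, 14, 12]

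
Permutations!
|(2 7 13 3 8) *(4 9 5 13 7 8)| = 10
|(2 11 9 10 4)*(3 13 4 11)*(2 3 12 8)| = |(2 12 8)(3 13 4)(9 10 11)| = 3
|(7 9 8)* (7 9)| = |(8 9)| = 2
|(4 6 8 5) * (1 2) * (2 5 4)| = 3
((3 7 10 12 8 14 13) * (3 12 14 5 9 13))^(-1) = (3 14 10 7)(5 8 12 13 9)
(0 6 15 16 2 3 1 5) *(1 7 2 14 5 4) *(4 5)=(0 6 15 16 14 4 1 5)(2 3 7)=[6, 5, 3, 7, 1, 0, 15, 2, 8, 9, 10, 11, 12, 13, 4, 16, 14]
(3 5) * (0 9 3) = (0 9 3 5) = [9, 1, 2, 5, 4, 0, 6, 7, 8, 3]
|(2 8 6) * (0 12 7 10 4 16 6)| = |(0 12 7 10 4 16 6 2 8)| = 9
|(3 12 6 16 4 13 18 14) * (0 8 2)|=|(0 8 2)(3 12 6 16 4 13 18 14)|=24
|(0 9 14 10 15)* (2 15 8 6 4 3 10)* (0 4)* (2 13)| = |(0 9 14 13 2 15 4 3 10 8 6)| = 11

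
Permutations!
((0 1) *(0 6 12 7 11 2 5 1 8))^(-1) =(0 8)(1 5 2 11 7 12 6)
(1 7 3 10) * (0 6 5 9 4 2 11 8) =(0 6 5 9 4 2 11 8)(1 7 3 10) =[6, 7, 11, 10, 2, 9, 5, 3, 0, 4, 1, 8]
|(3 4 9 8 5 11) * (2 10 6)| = |(2 10 6)(3 4 9 8 5 11)| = 6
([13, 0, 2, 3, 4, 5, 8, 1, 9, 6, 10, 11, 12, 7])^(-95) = [13, 0, 2, 3, 4, 5, 8, 1, 9, 6, 10, 11, 12, 7]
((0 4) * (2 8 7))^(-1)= (0 4)(2 7 8)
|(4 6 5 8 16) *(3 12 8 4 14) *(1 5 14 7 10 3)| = 30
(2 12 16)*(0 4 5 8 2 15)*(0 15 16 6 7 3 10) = (16)(0 4 5 8 2 12 6 7 3 10) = [4, 1, 12, 10, 5, 8, 7, 3, 2, 9, 0, 11, 6, 13, 14, 15, 16]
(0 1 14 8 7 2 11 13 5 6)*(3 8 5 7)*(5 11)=(0 1 14 11 13 7 2 5 6)(3 8)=[1, 14, 5, 8, 4, 6, 0, 2, 3, 9, 10, 13, 12, 7, 11]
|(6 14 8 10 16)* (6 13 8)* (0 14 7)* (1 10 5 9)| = |(0 14 6 7)(1 10 16 13 8 5 9)| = 28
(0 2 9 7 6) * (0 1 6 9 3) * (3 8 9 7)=[2, 6, 8, 0, 4, 5, 1, 7, 9, 3]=(0 2 8 9 3)(1 6)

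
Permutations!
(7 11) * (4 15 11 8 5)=(4 15 11 7 8 5)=[0, 1, 2, 3, 15, 4, 6, 8, 5, 9, 10, 7, 12, 13, 14, 11]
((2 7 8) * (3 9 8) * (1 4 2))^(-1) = ((1 4 2 7 3 9 8))^(-1) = (1 8 9 3 7 2 4)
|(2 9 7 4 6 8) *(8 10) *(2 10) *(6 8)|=7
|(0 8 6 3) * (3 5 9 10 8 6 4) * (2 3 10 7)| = 21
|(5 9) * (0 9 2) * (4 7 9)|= |(0 4 7 9 5 2)|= 6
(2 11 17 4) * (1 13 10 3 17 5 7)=[0, 13, 11, 17, 2, 7, 6, 1, 8, 9, 3, 5, 12, 10, 14, 15, 16, 4]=(1 13 10 3 17 4 2 11 5 7)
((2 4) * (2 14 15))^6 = (2 14)(4 15)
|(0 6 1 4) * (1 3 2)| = |(0 6 3 2 1 4)| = 6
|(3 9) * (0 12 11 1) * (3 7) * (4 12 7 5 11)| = |(0 7 3 9 5 11 1)(4 12)| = 14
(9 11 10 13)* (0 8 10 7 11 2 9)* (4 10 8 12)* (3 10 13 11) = (0 12 4 13)(2 9)(3 10 11 7) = [12, 1, 9, 10, 13, 5, 6, 3, 8, 2, 11, 7, 4, 0]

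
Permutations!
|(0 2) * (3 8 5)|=|(0 2)(3 8 5)|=6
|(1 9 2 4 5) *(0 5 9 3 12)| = 15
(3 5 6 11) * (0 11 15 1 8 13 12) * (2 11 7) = (0 7 2 11 3 5 6 15 1 8 13 12) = [7, 8, 11, 5, 4, 6, 15, 2, 13, 9, 10, 3, 0, 12, 14, 1]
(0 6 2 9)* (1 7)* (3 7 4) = (0 6 2 9)(1 4 3 7) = [6, 4, 9, 7, 3, 5, 2, 1, 8, 0]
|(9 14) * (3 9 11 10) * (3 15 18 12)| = |(3 9 14 11 10 15 18 12)| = 8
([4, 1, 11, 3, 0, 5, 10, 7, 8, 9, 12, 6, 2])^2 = [0, 1, 6, 3, 4, 5, 12, 7, 8, 9, 2, 10, 11]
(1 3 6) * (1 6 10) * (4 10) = (1 3 4 10) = [0, 3, 2, 4, 10, 5, 6, 7, 8, 9, 1]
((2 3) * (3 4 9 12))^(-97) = ((2 4 9 12 3))^(-97) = (2 12 4 3 9)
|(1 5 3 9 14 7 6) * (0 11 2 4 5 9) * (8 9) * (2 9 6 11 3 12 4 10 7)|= 6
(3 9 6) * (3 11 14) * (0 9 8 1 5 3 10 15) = (0 9 6 11 14 10 15)(1 5 3 8) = [9, 5, 2, 8, 4, 3, 11, 7, 1, 6, 15, 14, 12, 13, 10, 0]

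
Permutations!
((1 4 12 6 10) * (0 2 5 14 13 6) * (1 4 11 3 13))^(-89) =((0 2 5 14 1 11 3 13 6 10 4 12))^(-89) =(0 13 5 10 1 12 3 2 6 14 4 11)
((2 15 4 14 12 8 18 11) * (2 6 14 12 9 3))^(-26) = ((2 15 4 12 8 18 11 6 14 9 3))^(-26) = (2 6 12 3 11 4 9 18 15 14 8)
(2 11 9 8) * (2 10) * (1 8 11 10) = [0, 8, 10, 3, 4, 5, 6, 7, 1, 11, 2, 9] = (1 8)(2 10)(9 11)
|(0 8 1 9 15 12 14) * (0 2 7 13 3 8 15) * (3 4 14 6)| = 40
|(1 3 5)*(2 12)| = |(1 3 5)(2 12)| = 6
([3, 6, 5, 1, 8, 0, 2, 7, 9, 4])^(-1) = [5, 3, 6, 0, 9, 2, 1, 7, 4, 8]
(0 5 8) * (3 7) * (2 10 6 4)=[5, 1, 10, 7, 2, 8, 4, 3, 0, 9, 6]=(0 5 8)(2 10 6 4)(3 7)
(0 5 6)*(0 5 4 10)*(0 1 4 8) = (0 8)(1 4 10)(5 6) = [8, 4, 2, 3, 10, 6, 5, 7, 0, 9, 1]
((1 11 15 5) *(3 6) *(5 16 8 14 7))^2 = (1 15 8 7)(5 11 16 14)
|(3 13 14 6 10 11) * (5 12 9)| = |(3 13 14 6 10 11)(5 12 9)| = 6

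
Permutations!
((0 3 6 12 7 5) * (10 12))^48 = (0 5 7 12 10 6 3)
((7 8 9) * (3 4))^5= ((3 4)(7 8 9))^5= (3 4)(7 9 8)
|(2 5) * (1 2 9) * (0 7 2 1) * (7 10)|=6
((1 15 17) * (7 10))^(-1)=((1 15 17)(7 10))^(-1)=(1 17 15)(7 10)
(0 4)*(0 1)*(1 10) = (0 4 10 1) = [4, 0, 2, 3, 10, 5, 6, 7, 8, 9, 1]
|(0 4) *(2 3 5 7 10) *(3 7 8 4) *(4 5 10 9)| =|(0 3 10 2 7 9 4)(5 8)| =14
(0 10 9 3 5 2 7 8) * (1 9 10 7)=(10)(0 7 8)(1 9 3 5 2)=[7, 9, 1, 5, 4, 2, 6, 8, 0, 3, 10]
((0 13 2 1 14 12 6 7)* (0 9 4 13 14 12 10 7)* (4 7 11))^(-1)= ((0 14 10 11 4 13 2 1 12 6)(7 9))^(-1)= (0 6 12 1 2 13 4 11 10 14)(7 9)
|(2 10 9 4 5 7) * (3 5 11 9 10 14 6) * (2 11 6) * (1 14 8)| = 28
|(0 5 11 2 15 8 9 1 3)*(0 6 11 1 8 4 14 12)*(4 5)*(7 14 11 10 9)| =|(0 4 11 2 15 5 1 3 6 10 9 8 7 14 12)| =15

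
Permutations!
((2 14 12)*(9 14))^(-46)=(2 14)(9 12)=((2 9 14 12))^(-46)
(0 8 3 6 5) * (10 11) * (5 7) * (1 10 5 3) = (0 8 1 10 11 5)(3 6 7) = [8, 10, 2, 6, 4, 0, 7, 3, 1, 9, 11, 5]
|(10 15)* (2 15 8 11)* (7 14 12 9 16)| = |(2 15 10 8 11)(7 14 12 9 16)| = 5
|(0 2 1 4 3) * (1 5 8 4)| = |(0 2 5 8 4 3)| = 6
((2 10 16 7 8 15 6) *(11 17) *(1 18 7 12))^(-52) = (1 16 2 15 7)(6 8 18 12 10) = ((1 18 7 8 15 6 2 10 16 12)(11 17))^(-52)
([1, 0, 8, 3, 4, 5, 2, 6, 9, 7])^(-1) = [1, 0, 6, 3, 4, 5, 7, 9, 2, 8]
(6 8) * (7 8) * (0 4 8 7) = (0 4 8 6) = [4, 1, 2, 3, 8, 5, 0, 7, 6]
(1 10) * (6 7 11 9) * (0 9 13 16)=(0 9 6 7 11 13 16)(1 10)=[9, 10, 2, 3, 4, 5, 7, 11, 8, 6, 1, 13, 12, 16, 14, 15, 0]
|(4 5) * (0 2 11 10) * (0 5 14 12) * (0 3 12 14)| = 6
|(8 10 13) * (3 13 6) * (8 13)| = |(13)(3 8 10 6)| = 4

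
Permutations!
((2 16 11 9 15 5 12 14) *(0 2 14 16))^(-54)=(16)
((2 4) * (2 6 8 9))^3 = ((2 4 6 8 9))^3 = (2 8 4 9 6)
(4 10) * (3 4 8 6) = (3 4 10 8 6) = [0, 1, 2, 4, 10, 5, 3, 7, 6, 9, 8]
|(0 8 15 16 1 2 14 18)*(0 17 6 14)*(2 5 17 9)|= |(0 8 15 16 1 5 17 6 14 18 9 2)|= 12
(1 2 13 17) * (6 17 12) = (1 2 13 12 6 17) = [0, 2, 13, 3, 4, 5, 17, 7, 8, 9, 10, 11, 6, 12, 14, 15, 16, 1]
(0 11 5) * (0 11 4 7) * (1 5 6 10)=[4, 5, 2, 3, 7, 11, 10, 0, 8, 9, 1, 6]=(0 4 7)(1 5 11 6 10)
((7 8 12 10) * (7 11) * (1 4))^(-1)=(1 4)(7 11 10 12 8)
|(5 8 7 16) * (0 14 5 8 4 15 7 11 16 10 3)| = 24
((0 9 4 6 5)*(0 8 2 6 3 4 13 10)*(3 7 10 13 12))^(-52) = ((13)(0 9 12 3 4 7 10)(2 6 5 8))^(-52) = (13)(0 4 9 7 12 10 3)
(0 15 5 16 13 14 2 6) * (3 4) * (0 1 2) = (0 15 5 16 13 14)(1 2 6)(3 4) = [15, 2, 6, 4, 3, 16, 1, 7, 8, 9, 10, 11, 12, 14, 0, 5, 13]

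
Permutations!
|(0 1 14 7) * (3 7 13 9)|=|(0 1 14 13 9 3 7)|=7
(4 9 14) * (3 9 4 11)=(3 9 14 11)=[0, 1, 2, 9, 4, 5, 6, 7, 8, 14, 10, 3, 12, 13, 11]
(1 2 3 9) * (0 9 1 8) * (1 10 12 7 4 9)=[1, 2, 3, 10, 9, 5, 6, 4, 0, 8, 12, 11, 7]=(0 1 2 3 10 12 7 4 9 8)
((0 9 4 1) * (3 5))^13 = (0 9 4 1)(3 5)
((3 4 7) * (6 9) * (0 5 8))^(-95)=((0 5 8)(3 4 7)(6 9))^(-95)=(0 5 8)(3 4 7)(6 9)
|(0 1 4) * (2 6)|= |(0 1 4)(2 6)|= 6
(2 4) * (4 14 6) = (2 14 6 4) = [0, 1, 14, 3, 2, 5, 4, 7, 8, 9, 10, 11, 12, 13, 6]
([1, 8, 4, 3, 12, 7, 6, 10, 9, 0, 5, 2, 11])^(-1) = [9, 0, 11, 3, 2, 10, 6, 5, 1, 8, 7, 12, 4]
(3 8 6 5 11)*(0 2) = (0 2)(3 8 6 5 11) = [2, 1, 0, 8, 4, 11, 5, 7, 6, 9, 10, 3]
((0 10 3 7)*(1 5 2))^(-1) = (0 7 3 10)(1 2 5)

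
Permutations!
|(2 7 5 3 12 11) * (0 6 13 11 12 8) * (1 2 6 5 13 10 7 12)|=|(0 5 3 8)(1 2 12)(6 10 7 13 11)|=60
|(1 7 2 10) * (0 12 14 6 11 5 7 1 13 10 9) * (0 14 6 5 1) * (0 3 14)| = |(0 12 6 11 1 3 14 5 7 2 9)(10 13)| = 22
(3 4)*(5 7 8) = (3 4)(5 7 8) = [0, 1, 2, 4, 3, 7, 6, 8, 5]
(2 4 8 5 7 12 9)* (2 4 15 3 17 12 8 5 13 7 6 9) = (2 15 3 17 12)(4 5 6 9)(7 8 13) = [0, 1, 15, 17, 5, 6, 9, 8, 13, 4, 10, 11, 2, 7, 14, 3, 16, 12]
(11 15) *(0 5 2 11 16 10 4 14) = (0 5 2 11 15 16 10 4 14) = [5, 1, 11, 3, 14, 2, 6, 7, 8, 9, 4, 15, 12, 13, 0, 16, 10]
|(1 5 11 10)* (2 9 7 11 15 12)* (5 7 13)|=|(1 7 11 10)(2 9 13 5 15 12)|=12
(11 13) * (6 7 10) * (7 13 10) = (6 13 11 10) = [0, 1, 2, 3, 4, 5, 13, 7, 8, 9, 6, 10, 12, 11]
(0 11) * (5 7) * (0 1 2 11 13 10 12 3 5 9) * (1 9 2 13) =(0 1 13 10 12 3 5 7 2 11 9) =[1, 13, 11, 5, 4, 7, 6, 2, 8, 0, 12, 9, 3, 10]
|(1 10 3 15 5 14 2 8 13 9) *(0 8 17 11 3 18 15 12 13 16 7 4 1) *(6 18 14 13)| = 19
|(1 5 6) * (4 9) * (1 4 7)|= 6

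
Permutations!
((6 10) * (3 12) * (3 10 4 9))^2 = ((3 12 10 6 4 9))^2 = (3 10 4)(6 9 12)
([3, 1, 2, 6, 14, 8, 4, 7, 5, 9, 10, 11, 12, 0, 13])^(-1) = [13, 1, 2, 0, 6, 8, 3, 7, 5, 9, 10, 11, 12, 14, 4]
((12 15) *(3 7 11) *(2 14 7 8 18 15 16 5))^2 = (2 7 3 18 12 5 14 11 8 15 16)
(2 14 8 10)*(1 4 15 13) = [0, 4, 14, 3, 15, 5, 6, 7, 10, 9, 2, 11, 12, 1, 8, 13] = (1 4 15 13)(2 14 8 10)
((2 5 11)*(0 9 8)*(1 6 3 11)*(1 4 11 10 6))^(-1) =(0 8 9)(2 11 4 5)(3 6 10)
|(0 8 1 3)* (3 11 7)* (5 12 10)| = |(0 8 1 11 7 3)(5 12 10)| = 6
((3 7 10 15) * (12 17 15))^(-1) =(3 15 17 12 10 7)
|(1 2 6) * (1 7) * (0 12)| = |(0 12)(1 2 6 7)| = 4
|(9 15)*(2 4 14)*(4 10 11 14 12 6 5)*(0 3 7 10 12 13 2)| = |(0 3 7 10 11 14)(2 12 6 5 4 13)(9 15)| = 6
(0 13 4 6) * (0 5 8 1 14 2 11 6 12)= (0 13 4 12)(1 14 2 11 6 5 8)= [13, 14, 11, 3, 12, 8, 5, 7, 1, 9, 10, 6, 0, 4, 2]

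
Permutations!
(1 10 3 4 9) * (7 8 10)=(1 7 8 10 3 4 9)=[0, 7, 2, 4, 9, 5, 6, 8, 10, 1, 3]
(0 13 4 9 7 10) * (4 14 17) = (0 13 14 17 4 9 7 10) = [13, 1, 2, 3, 9, 5, 6, 10, 8, 7, 0, 11, 12, 14, 17, 15, 16, 4]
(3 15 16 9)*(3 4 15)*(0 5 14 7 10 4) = [5, 1, 2, 3, 15, 14, 6, 10, 8, 0, 4, 11, 12, 13, 7, 16, 9] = (0 5 14 7 10 4 15 16 9)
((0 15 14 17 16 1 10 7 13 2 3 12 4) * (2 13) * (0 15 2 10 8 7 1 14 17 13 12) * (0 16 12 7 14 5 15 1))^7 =(0 12 10 17 7 15 13 5 14 16 8 3 1 2 4)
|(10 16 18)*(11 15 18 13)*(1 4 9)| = 6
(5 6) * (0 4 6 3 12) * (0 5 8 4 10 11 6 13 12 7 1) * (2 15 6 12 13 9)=(0 10 11 12 5 3 7 1)(2 15 6 8 4 9)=[10, 0, 15, 7, 9, 3, 8, 1, 4, 2, 11, 12, 5, 13, 14, 6]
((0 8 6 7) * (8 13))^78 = (0 6 13 7 8)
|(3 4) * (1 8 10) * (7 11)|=6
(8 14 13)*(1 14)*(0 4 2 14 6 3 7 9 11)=(0 4 2 14 13 8 1 6 3 7 9 11)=[4, 6, 14, 7, 2, 5, 3, 9, 1, 11, 10, 0, 12, 8, 13]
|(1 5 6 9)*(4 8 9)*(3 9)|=|(1 5 6 4 8 3 9)|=7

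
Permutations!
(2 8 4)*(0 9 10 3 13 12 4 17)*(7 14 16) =(0 9 10 3 13 12 4 2 8 17)(7 14 16) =[9, 1, 8, 13, 2, 5, 6, 14, 17, 10, 3, 11, 4, 12, 16, 15, 7, 0]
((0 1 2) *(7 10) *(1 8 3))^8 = ((0 8 3 1 2)(7 10))^8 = (10)(0 1 8 2 3)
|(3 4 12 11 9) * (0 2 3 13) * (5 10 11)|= 10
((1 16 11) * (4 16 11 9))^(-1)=(1 11)(4 9 16)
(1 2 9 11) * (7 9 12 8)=(1 2 12 8 7 9 11)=[0, 2, 12, 3, 4, 5, 6, 9, 7, 11, 10, 1, 8]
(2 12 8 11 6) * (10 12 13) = (2 13 10 12 8 11 6) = [0, 1, 13, 3, 4, 5, 2, 7, 11, 9, 12, 6, 8, 10]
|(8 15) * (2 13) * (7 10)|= 2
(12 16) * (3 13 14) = (3 13 14)(12 16) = [0, 1, 2, 13, 4, 5, 6, 7, 8, 9, 10, 11, 16, 14, 3, 15, 12]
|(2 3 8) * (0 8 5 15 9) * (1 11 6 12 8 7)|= 12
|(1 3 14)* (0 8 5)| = 3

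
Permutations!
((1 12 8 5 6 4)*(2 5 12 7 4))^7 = ((1 7 4)(2 5 6)(8 12))^7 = (1 7 4)(2 5 6)(8 12)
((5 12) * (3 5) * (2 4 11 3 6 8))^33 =((2 4 11 3 5 12 6 8))^33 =(2 4 11 3 5 12 6 8)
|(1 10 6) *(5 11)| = |(1 10 6)(5 11)| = 6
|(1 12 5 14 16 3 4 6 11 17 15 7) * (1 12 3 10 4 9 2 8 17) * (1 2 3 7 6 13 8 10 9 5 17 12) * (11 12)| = |(1 7)(2 10 4 13 8 11)(3 5 14 16 9)(6 12 17 15)| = 60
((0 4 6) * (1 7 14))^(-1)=((0 4 6)(1 7 14))^(-1)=(0 6 4)(1 14 7)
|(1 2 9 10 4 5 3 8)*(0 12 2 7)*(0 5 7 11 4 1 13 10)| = |(0 12 2 9)(1 11 4 7 5 3 8 13 10)| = 36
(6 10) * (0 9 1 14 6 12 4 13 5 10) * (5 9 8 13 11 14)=(0 8 13 9 1 5 10 12 4 11 14 6)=[8, 5, 2, 3, 11, 10, 0, 7, 13, 1, 12, 14, 4, 9, 6]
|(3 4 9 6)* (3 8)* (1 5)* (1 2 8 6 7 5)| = 7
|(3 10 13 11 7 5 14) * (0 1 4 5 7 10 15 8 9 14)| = 60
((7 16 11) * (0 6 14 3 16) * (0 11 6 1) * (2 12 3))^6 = (16)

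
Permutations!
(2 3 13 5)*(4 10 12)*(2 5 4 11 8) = (2 3 13 4 10 12 11 8) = [0, 1, 3, 13, 10, 5, 6, 7, 2, 9, 12, 8, 11, 4]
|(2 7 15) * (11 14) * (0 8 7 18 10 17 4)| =|(0 8 7 15 2 18 10 17 4)(11 14)| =18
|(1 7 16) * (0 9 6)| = 3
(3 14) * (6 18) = (3 14)(6 18) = [0, 1, 2, 14, 4, 5, 18, 7, 8, 9, 10, 11, 12, 13, 3, 15, 16, 17, 6]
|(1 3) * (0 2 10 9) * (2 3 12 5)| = 8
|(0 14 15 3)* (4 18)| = 4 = |(0 14 15 3)(4 18)|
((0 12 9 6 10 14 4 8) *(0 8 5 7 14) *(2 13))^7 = ((0 12 9 6 10)(2 13)(4 5 7 14))^7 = (0 9 10 12 6)(2 13)(4 14 7 5)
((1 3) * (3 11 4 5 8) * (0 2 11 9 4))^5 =((0 2 11)(1 9 4 5 8 3))^5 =(0 11 2)(1 3 8 5 4 9)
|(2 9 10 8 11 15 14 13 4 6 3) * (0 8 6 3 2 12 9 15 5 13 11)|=12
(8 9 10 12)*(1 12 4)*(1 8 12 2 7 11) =(12)(1 2 7 11)(4 8 9 10) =[0, 2, 7, 3, 8, 5, 6, 11, 9, 10, 4, 1, 12]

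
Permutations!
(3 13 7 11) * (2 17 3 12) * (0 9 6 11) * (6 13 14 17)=[9, 1, 6, 14, 4, 5, 11, 0, 8, 13, 10, 12, 2, 7, 17, 15, 16, 3]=(0 9 13 7)(2 6 11 12)(3 14 17)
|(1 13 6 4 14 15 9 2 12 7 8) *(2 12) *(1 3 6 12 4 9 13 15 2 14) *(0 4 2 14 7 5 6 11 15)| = 33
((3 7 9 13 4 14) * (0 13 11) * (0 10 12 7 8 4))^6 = (3 4)(7 9 11 10 12)(8 14)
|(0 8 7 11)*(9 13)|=|(0 8 7 11)(9 13)|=4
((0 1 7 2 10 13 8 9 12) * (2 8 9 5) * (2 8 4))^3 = (0 4 13)(1 2 9)(5 8)(7 10 12)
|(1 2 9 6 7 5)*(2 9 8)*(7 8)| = |(1 9 6 8 2 7 5)| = 7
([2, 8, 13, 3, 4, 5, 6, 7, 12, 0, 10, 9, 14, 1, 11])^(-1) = [9, 13, 0, 3, 4, 5, 6, 7, 1, 11, 10, 14, 8, 2, 12]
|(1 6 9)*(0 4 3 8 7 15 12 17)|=24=|(0 4 3 8 7 15 12 17)(1 6 9)|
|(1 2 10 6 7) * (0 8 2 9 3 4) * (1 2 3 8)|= 12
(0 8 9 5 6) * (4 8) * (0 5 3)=(0 4 8 9 3)(5 6)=[4, 1, 2, 0, 8, 6, 5, 7, 9, 3]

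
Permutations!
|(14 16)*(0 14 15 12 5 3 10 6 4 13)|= 11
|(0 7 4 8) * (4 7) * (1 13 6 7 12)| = 15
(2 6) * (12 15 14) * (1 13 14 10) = [0, 13, 6, 3, 4, 5, 2, 7, 8, 9, 1, 11, 15, 14, 12, 10] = (1 13 14 12 15 10)(2 6)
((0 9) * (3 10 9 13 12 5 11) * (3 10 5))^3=((0 13 12 3 5 11 10 9))^3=(0 3 10 13 5 9 12 11)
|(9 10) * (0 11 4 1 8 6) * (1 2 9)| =|(0 11 4 2 9 10 1 8 6)| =9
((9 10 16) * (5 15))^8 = ((5 15)(9 10 16))^8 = (9 16 10)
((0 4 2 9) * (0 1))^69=(0 1 9 2 4)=((0 4 2 9 1))^69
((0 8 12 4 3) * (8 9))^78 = (12)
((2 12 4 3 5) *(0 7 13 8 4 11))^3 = (0 8 5 11 13 3 12 7 4 2)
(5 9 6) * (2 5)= [0, 1, 5, 3, 4, 9, 2, 7, 8, 6]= (2 5 9 6)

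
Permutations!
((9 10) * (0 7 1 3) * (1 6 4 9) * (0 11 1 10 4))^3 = ((0 7 6)(1 3 11)(4 9))^3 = (11)(4 9)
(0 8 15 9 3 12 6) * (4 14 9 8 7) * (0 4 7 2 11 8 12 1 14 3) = (0 2 11 8 15 12 6 4 3 1 14 9) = [2, 14, 11, 1, 3, 5, 4, 7, 15, 0, 10, 8, 6, 13, 9, 12]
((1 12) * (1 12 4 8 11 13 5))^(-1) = (1 5 13 11 8 4)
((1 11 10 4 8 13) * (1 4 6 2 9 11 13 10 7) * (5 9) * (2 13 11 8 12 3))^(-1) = ((1 11 7)(2 5 9 8 10 6 13 4 12 3))^(-1) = (1 7 11)(2 3 12 4 13 6 10 8 9 5)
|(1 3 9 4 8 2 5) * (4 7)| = |(1 3 9 7 4 8 2 5)| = 8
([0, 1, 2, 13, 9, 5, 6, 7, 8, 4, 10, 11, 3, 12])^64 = [0, 1, 2, 13, 4, 5, 6, 7, 8, 9, 10, 11, 3, 12]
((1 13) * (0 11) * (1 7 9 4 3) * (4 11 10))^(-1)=((0 10 4 3 1 13 7 9 11))^(-1)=(0 11 9 7 13 1 3 4 10)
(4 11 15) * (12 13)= (4 11 15)(12 13)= [0, 1, 2, 3, 11, 5, 6, 7, 8, 9, 10, 15, 13, 12, 14, 4]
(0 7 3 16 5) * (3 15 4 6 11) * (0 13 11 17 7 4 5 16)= (0 4 6 17 7 15 5 13 11 3)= [4, 1, 2, 0, 6, 13, 17, 15, 8, 9, 10, 3, 12, 11, 14, 5, 16, 7]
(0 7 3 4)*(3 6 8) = (0 7 6 8 3 4) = [7, 1, 2, 4, 0, 5, 8, 6, 3]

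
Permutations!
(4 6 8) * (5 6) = (4 5 6 8) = [0, 1, 2, 3, 5, 6, 8, 7, 4]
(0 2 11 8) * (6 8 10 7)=(0 2 11 10 7 6 8)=[2, 1, 11, 3, 4, 5, 8, 6, 0, 9, 7, 10]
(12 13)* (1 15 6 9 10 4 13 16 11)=(1 15 6 9 10 4 13 12 16 11)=[0, 15, 2, 3, 13, 5, 9, 7, 8, 10, 4, 1, 16, 12, 14, 6, 11]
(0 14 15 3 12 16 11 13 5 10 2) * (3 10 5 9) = (0 14 15 10 2)(3 12 16 11 13 9) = [14, 1, 0, 12, 4, 5, 6, 7, 8, 3, 2, 13, 16, 9, 15, 10, 11]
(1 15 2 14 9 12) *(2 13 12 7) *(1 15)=(2 14 9 7)(12 15 13)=[0, 1, 14, 3, 4, 5, 6, 2, 8, 7, 10, 11, 15, 12, 9, 13]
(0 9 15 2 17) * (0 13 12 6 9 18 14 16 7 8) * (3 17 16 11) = [18, 1, 16, 17, 4, 5, 9, 8, 0, 15, 10, 3, 6, 12, 11, 2, 7, 13, 14] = (0 18 14 11 3 17 13 12 6 9 15 2 16 7 8)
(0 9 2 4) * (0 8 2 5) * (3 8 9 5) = (0 5)(2 4 9 3 8) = [5, 1, 4, 8, 9, 0, 6, 7, 2, 3]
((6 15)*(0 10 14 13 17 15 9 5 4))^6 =(0 6 14 5 17)(4 15 10 9 13)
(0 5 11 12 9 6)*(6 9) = (0 5 11 12 6) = [5, 1, 2, 3, 4, 11, 0, 7, 8, 9, 10, 12, 6]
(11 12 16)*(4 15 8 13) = (4 15 8 13)(11 12 16) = [0, 1, 2, 3, 15, 5, 6, 7, 13, 9, 10, 12, 16, 4, 14, 8, 11]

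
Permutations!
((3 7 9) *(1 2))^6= ((1 2)(3 7 9))^6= (9)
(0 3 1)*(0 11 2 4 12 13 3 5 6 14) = [5, 11, 4, 1, 12, 6, 14, 7, 8, 9, 10, 2, 13, 3, 0] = (0 5 6 14)(1 11 2 4 12 13 3)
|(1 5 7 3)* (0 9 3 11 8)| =8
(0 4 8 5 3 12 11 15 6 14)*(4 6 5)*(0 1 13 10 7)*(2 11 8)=(0 6 14 1 13 10 7)(2 11 15 5 3 12 8 4)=[6, 13, 11, 12, 2, 3, 14, 0, 4, 9, 7, 15, 8, 10, 1, 5]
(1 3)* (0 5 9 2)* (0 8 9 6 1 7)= [5, 3, 8, 7, 4, 6, 1, 0, 9, 2]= (0 5 6 1 3 7)(2 8 9)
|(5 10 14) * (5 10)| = 2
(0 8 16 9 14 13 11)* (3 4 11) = [8, 1, 2, 4, 11, 5, 6, 7, 16, 14, 10, 0, 12, 3, 13, 15, 9] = (0 8 16 9 14 13 3 4 11)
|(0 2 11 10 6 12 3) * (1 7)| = |(0 2 11 10 6 12 3)(1 7)| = 14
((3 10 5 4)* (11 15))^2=(15)(3 5)(4 10)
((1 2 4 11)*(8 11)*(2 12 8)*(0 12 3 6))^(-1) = (0 6 3 1 11 8 12)(2 4)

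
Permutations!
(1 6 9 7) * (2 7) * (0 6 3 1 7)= (0 6 9 2)(1 3)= [6, 3, 0, 1, 4, 5, 9, 7, 8, 2]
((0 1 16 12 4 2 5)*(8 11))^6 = (0 5 2 4 12 16 1) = ((0 1 16 12 4 2 5)(8 11))^6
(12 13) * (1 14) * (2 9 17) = (1 14)(2 9 17)(12 13) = [0, 14, 9, 3, 4, 5, 6, 7, 8, 17, 10, 11, 13, 12, 1, 15, 16, 2]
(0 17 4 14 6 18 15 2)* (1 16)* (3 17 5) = (0 5 3 17 4 14 6 18 15 2)(1 16) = [5, 16, 0, 17, 14, 3, 18, 7, 8, 9, 10, 11, 12, 13, 6, 2, 1, 4, 15]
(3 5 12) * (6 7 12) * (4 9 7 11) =(3 5 6 11 4 9 7 12) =[0, 1, 2, 5, 9, 6, 11, 12, 8, 7, 10, 4, 3]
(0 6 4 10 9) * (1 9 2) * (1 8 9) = (0 6 4 10 2 8 9) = [6, 1, 8, 3, 10, 5, 4, 7, 9, 0, 2]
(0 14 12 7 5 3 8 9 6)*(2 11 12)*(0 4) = (0 14 2 11 12 7 5 3 8 9 6 4) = [14, 1, 11, 8, 0, 3, 4, 5, 9, 6, 10, 12, 7, 13, 2]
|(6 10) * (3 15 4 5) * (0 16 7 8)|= 4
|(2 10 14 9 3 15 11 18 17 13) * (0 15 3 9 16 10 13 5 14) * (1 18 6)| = |(0 15 11 6 1 18 17 5 14 16 10)(2 13)| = 22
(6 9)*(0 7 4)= (0 7 4)(6 9)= [7, 1, 2, 3, 0, 5, 9, 4, 8, 6]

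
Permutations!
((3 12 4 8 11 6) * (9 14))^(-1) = (3 6 11 8 4 12)(9 14)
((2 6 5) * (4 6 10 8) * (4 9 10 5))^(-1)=(2 5)(4 6)(8 10 9)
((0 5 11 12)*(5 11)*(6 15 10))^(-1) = (0 12 11)(6 10 15)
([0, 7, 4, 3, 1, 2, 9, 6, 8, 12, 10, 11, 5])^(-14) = [0, 6, 1, 3, 7, 4, 12, 9, 8, 5, 10, 11, 2]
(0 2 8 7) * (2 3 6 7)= (0 3 6 7)(2 8)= [3, 1, 8, 6, 4, 5, 7, 0, 2]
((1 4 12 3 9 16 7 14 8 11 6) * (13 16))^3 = (1 3 16 8)(4 9 7 11)(6 12 13 14)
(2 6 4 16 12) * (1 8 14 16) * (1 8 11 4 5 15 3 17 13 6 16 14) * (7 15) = (1 11 4 8)(2 16 12)(3 17 13 6 5 7 15) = [0, 11, 16, 17, 8, 7, 5, 15, 1, 9, 10, 4, 2, 6, 14, 3, 12, 13]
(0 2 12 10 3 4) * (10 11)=(0 2 12 11 10 3 4)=[2, 1, 12, 4, 0, 5, 6, 7, 8, 9, 3, 10, 11]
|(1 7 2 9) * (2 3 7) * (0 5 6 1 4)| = 14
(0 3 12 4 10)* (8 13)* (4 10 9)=[3, 1, 2, 12, 9, 5, 6, 7, 13, 4, 0, 11, 10, 8]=(0 3 12 10)(4 9)(8 13)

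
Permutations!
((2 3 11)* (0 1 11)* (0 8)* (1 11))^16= ((0 11 2 3 8))^16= (0 11 2 3 8)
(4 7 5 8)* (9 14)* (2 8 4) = (2 8)(4 7 5)(9 14) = [0, 1, 8, 3, 7, 4, 6, 5, 2, 14, 10, 11, 12, 13, 9]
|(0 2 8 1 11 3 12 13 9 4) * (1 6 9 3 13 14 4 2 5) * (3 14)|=28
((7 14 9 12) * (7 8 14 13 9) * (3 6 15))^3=((3 6 15)(7 13 9 12 8 14))^3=(15)(7 12)(8 13)(9 14)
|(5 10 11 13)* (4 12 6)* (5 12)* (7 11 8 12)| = 6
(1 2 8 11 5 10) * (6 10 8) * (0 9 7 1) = [9, 2, 6, 3, 4, 8, 10, 1, 11, 7, 0, 5] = (0 9 7 1 2 6 10)(5 8 11)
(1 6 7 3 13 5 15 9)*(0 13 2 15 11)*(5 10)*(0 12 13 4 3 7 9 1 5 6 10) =(0 4 3 2 15 1 10 6 9 5 11 12 13) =[4, 10, 15, 2, 3, 11, 9, 7, 8, 5, 6, 12, 13, 0, 14, 1]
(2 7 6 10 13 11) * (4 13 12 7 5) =(2 5 4 13 11)(6 10 12 7) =[0, 1, 5, 3, 13, 4, 10, 6, 8, 9, 12, 2, 7, 11]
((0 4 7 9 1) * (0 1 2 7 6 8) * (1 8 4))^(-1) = (0 8 1)(2 9 7)(4 6)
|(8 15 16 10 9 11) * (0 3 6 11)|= 9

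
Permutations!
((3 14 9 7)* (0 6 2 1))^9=(0 6 2 1)(3 14 9 7)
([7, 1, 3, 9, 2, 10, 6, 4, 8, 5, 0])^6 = (0 5 3 4)(2 7 10 9)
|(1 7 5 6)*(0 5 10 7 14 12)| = 6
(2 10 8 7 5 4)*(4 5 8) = (2 10 4)(7 8) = [0, 1, 10, 3, 2, 5, 6, 8, 7, 9, 4]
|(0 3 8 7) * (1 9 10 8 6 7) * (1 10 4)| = 12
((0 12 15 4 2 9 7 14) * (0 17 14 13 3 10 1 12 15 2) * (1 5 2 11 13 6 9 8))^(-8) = (17)(0 15 4)(1 12 11 13 3 10 5 2 8)(6 9 7)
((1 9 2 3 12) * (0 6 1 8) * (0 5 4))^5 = ((0 6 1 9 2 3 12 8 5 4))^5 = (0 3)(1 8)(2 4)(5 9)(6 12)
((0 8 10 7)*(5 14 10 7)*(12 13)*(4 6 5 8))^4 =(0 14)(4 10)(5 7)(6 8)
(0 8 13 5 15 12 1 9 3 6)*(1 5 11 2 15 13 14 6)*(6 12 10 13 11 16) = (0 8 14 12 5 11 2 15 10 13 16 6)(1 9 3) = [8, 9, 15, 1, 4, 11, 0, 7, 14, 3, 13, 2, 5, 16, 12, 10, 6]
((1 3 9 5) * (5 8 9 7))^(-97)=((1 3 7 5)(8 9))^(-97)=(1 5 7 3)(8 9)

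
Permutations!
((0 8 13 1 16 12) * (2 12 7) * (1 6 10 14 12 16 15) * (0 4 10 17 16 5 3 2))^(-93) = ((0 8 13 6 17 16 7)(1 15)(2 5 3)(4 10 14 12))^(-93) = (0 16 6 8 7 17 13)(1 15)(4 12 14 10)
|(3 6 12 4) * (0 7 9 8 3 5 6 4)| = 9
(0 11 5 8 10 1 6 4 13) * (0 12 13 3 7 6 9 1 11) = [0, 9, 2, 7, 3, 8, 4, 6, 10, 1, 11, 5, 13, 12] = (1 9)(3 7 6 4)(5 8 10 11)(12 13)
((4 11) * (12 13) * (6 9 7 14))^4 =((4 11)(6 9 7 14)(12 13))^4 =(14)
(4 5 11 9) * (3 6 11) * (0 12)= [12, 1, 2, 6, 5, 3, 11, 7, 8, 4, 10, 9, 0]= (0 12)(3 6 11 9 4 5)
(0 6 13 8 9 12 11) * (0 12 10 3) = (0 6 13 8 9 10 3)(11 12) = [6, 1, 2, 0, 4, 5, 13, 7, 9, 10, 3, 12, 11, 8]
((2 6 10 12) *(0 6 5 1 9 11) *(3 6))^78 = ((0 3 6 10 12 2 5 1 9 11))^78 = (0 9 5 12 6)(1 2 10 3 11)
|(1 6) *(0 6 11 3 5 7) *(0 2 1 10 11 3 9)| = |(0 6 10 11 9)(1 3 5 7 2)| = 5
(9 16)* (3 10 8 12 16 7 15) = (3 10 8 12 16 9 7 15) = [0, 1, 2, 10, 4, 5, 6, 15, 12, 7, 8, 11, 16, 13, 14, 3, 9]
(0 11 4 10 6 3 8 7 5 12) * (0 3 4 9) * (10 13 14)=(0 11 9)(3 8 7 5 12)(4 13 14 10 6)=[11, 1, 2, 8, 13, 12, 4, 5, 7, 0, 6, 9, 3, 14, 10]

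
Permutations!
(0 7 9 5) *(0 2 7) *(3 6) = (2 7 9 5)(3 6) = [0, 1, 7, 6, 4, 2, 3, 9, 8, 5]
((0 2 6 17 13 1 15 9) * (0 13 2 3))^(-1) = (0 3)(1 13 9 15)(2 17 6)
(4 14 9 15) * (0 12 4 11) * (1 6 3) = (0 12 4 14 9 15 11)(1 6 3) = [12, 6, 2, 1, 14, 5, 3, 7, 8, 15, 10, 0, 4, 13, 9, 11]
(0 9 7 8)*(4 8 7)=[9, 1, 2, 3, 8, 5, 6, 7, 0, 4]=(0 9 4 8)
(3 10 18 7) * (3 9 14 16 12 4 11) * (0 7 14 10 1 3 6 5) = (0 7 9 10 18 14 16 12 4 11 6 5)(1 3) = [7, 3, 2, 1, 11, 0, 5, 9, 8, 10, 18, 6, 4, 13, 16, 15, 12, 17, 14]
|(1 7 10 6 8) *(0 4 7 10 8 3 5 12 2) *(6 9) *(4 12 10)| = 60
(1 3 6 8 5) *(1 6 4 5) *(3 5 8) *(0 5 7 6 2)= (0 5 2)(1 7 6 3 4 8)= [5, 7, 0, 4, 8, 2, 3, 6, 1]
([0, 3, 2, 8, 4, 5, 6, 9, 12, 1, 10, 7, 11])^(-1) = (1 9 7 11 12 8 3)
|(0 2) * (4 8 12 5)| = 4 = |(0 2)(4 8 12 5)|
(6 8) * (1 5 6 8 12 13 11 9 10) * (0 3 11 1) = (0 3 11 9 10)(1 5 6 12 13) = [3, 5, 2, 11, 4, 6, 12, 7, 8, 10, 0, 9, 13, 1]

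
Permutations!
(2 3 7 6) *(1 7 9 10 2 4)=(1 7 6 4)(2 3 9 10)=[0, 7, 3, 9, 1, 5, 4, 6, 8, 10, 2]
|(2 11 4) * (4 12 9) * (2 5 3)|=|(2 11 12 9 4 5 3)|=7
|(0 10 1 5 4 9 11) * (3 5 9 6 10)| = 9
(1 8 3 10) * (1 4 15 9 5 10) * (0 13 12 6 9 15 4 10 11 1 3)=(15)(0 13 12 6 9 5 11 1 8)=[13, 8, 2, 3, 4, 11, 9, 7, 0, 5, 10, 1, 6, 12, 14, 15]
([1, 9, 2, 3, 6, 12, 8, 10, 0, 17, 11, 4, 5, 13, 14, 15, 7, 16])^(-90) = [6, 8, 2, 3, 10, 5, 11, 17, 4, 0, 16, 7, 12, 13, 14, 15, 9, 1]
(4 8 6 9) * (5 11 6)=(4 8 5 11 6 9)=[0, 1, 2, 3, 8, 11, 9, 7, 5, 4, 10, 6]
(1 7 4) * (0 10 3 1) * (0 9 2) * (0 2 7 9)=(0 10 3 1 9 7 4)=[10, 9, 2, 1, 0, 5, 6, 4, 8, 7, 3]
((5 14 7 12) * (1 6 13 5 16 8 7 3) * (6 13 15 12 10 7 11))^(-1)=(1 3 14 5 13)(6 11 8 16 12 15)(7 10)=((1 13 5 14 3)(6 15 12 16 8 11)(7 10))^(-1)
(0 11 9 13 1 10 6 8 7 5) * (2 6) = (0 11 9 13 1 10 2 6 8 7 5) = [11, 10, 6, 3, 4, 0, 8, 5, 7, 13, 2, 9, 12, 1]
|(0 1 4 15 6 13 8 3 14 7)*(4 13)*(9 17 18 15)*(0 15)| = 13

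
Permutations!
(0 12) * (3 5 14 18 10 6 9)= (0 12)(3 5 14 18 10 6 9)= [12, 1, 2, 5, 4, 14, 9, 7, 8, 3, 6, 11, 0, 13, 18, 15, 16, 17, 10]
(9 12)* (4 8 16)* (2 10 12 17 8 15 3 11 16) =(2 10 12 9 17 8)(3 11 16 4 15) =[0, 1, 10, 11, 15, 5, 6, 7, 2, 17, 12, 16, 9, 13, 14, 3, 4, 8]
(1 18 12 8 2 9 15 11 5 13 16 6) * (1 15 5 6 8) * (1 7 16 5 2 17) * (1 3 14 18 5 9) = [0, 5, 1, 14, 4, 13, 15, 16, 17, 2, 10, 6, 7, 9, 18, 11, 8, 3, 12] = (1 5 13 9 2)(3 14 18 12 7 16 8 17)(6 15 11)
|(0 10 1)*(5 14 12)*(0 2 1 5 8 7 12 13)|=|(0 10 5 14 13)(1 2)(7 12 8)|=30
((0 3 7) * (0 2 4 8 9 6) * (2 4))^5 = ((0 3 7 4 8 9 6))^5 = (0 9 4 3 6 8 7)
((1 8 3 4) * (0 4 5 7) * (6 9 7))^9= ((0 4 1 8 3 5 6 9 7))^9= (9)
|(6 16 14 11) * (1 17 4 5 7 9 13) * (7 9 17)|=28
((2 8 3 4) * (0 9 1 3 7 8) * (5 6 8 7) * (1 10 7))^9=((0 9 10 7 1 3 4 2)(5 6 8))^9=(0 9 10 7 1 3 4 2)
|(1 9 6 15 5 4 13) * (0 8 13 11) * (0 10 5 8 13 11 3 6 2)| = |(0 13 1 9 2)(3 6 15 8 11 10 5 4)| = 40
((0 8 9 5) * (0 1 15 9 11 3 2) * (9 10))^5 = ((0 8 11 3 2)(1 15 10 9 5))^5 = (15)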